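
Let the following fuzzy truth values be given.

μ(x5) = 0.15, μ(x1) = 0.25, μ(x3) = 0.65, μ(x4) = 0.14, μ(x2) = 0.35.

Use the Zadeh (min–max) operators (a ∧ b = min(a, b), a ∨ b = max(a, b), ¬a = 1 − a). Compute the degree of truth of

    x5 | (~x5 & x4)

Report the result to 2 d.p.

~x5 = 1 − 0.15 = 0.85
~x5 & x4 = min(a, b) on (0.85, 0.14) = 0.14
x5 | (~x5 & x4) = max(a, b) on (0.15, 0.14) = 0.15

0.15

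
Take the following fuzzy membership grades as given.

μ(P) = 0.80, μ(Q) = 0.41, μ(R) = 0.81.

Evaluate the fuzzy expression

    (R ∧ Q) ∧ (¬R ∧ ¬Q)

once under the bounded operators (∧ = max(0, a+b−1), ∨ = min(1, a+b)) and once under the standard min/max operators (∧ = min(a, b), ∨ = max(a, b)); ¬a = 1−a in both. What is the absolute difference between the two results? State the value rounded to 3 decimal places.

Under bounded:
  R ∧ Q = max(0, a+b−1) on (0.81, 0.41) = 0.22
  ¬R = 1 − 0.81 = 0.19
  ¬Q = 1 − 0.41 = 0.59
  ¬R ∧ ¬Q = max(0, a+b−1) on (0.19, 0.59) = 0.00
  (R ∧ Q) ∧ (¬R ∧ ¬Q) = max(0, a+b−1) on (0.22, 0.00) = 0.00
  → value = 0.0000
Under standard min/max:
  R ∧ Q = min(a, b) on (0.81, 0.41) = 0.41
  ¬R = 1 − 0.81 = 0.19
  ¬Q = 1 − 0.41 = 0.59
  ¬R ∧ ¬Q = min(a, b) on (0.19, 0.59) = 0.19
  (R ∧ Q) ∧ (¬R ∧ ¬Q) = min(a, b) on (0.41, 0.19) = 0.19
  → value = 0.1900
|0.0000 − 0.1900| = 0.190

0.190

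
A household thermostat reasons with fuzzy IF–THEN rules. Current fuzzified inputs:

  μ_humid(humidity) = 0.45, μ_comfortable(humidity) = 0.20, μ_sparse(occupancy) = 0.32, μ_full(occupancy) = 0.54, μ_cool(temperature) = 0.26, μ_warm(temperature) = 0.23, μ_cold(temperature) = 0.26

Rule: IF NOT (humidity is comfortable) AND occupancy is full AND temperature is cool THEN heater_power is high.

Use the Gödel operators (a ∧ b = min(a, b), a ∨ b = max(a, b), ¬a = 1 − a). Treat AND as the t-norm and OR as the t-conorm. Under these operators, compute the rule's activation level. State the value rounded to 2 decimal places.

0.26

firing strength: ¬comfortable=1−0.20=0.80, full=0.54, cool=0.26; AND[min(a, b)] → w = 0.26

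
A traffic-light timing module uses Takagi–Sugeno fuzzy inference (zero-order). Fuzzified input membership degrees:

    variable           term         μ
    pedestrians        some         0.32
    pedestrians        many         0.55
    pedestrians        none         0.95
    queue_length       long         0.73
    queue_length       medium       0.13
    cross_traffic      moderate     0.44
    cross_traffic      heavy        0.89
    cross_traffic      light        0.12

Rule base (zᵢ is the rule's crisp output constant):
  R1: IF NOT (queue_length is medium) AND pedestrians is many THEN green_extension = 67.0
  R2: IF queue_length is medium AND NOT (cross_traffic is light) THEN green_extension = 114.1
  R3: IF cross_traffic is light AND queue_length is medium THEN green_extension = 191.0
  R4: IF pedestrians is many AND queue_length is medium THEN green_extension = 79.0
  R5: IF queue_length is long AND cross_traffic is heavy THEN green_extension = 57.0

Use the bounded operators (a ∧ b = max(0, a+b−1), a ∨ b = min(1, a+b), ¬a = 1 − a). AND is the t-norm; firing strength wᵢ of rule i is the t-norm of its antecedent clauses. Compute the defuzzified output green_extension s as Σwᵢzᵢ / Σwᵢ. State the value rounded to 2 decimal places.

R1 (z=67.0): ¬medium=1−0.13=0.87, many=0.55; AND[max(0, a+b−1)] → w = 0.42
R2 (z=114.1): medium=0.13, ¬light=1−0.12=0.88; AND[max(0, a+b−1)] → w = 0.01
R3 (z=191.0): light=0.12, medium=0.13; AND[max(0, a+b−1)] → w = 0.00
R4 (z=79.0): many=0.55, medium=0.13; AND[max(0, a+b−1)] → w = 0.00
R5 (z=57.0): long=0.73, heavy=0.89; AND[max(0, a+b−1)] → w = 0.62
Weighted average = (0.42·67.0 + 0.01·114.1 + 0.00·191.0 + 0.00·79.0 + 0.62·57.0) / (0.42 + 0.01 + 0.00 + 0.00 + 0.62)
  = 64.6210 / 1.0500 = 61.54

61.54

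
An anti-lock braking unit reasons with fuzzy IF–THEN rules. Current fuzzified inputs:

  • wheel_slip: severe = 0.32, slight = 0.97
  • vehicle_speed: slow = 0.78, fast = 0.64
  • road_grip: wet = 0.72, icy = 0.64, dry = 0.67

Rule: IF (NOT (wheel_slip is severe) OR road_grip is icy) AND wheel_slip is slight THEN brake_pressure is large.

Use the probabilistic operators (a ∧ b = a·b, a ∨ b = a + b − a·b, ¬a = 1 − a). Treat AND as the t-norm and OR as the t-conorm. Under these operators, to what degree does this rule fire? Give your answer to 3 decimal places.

0.858

firing strength: (¬severe=1−0.32=0.68 OR icy=0.64) = 0.8848; AND[a·b] with slight=0.97 → w = 0.8583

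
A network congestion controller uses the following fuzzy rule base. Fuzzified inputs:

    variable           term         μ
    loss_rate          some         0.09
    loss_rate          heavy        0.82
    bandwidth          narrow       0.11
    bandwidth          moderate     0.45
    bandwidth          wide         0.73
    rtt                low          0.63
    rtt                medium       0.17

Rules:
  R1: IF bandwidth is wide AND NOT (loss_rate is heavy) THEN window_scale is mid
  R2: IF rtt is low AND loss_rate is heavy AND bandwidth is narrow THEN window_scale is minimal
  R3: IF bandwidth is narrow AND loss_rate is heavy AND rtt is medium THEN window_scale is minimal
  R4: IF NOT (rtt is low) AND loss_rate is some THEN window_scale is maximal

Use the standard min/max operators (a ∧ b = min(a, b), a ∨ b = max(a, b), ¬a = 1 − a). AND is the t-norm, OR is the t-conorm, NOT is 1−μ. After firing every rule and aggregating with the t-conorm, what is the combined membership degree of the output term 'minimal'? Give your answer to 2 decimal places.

0.11

R1: wide=0.73, ¬heavy=1−0.82=0.18; AND[min(a, b)] → w = 0.18
R2: low=0.63, heavy=0.82, narrow=0.11; AND[min(a, b)] → w = 0.11
R3: narrow=0.11, heavy=0.82, medium=0.17; AND[min(a, b)] → w = 0.11
R4: ¬low=1−0.63=0.37, some=0.09; AND[min(a, b)] → w = 0.09
Rules with consequent 'minimal': {R2, R3} → strengths 0.11, 0.11
Aggregate via t-conorm [max(a, b)]: 0.11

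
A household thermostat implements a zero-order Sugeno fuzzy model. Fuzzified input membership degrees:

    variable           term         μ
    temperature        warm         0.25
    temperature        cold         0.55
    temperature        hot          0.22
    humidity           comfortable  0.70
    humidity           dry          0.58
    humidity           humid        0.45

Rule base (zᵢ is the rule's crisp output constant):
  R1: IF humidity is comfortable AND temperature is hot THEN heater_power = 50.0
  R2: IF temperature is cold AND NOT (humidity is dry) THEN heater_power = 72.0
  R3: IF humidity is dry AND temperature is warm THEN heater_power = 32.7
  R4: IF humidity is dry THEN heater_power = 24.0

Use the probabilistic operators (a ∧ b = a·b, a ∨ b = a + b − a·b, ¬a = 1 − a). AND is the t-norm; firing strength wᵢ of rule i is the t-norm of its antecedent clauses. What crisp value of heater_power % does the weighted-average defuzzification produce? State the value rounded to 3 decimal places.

R1 (z=50.0): comfortable=0.70, hot=0.22; AND[a·b] → w = 0.1540
R2 (z=72.0): cold=0.55, ¬dry=1−0.58=0.42; AND[a·b] → w = 0.2310
R3 (z=32.7): dry=0.58, warm=0.25; AND[a·b] → w = 0.1450
R4 (z=24.0): dry=0.58 → w = 0.5800
Weighted average = (0.1540·50.0 + 0.2310·72.0 + 0.1450·32.7 + 0.5800·24.0) / (0.1540 + 0.2310 + 0.1450 + 0.5800)
  = 42.9935 / 1.1100 = 38.733

38.733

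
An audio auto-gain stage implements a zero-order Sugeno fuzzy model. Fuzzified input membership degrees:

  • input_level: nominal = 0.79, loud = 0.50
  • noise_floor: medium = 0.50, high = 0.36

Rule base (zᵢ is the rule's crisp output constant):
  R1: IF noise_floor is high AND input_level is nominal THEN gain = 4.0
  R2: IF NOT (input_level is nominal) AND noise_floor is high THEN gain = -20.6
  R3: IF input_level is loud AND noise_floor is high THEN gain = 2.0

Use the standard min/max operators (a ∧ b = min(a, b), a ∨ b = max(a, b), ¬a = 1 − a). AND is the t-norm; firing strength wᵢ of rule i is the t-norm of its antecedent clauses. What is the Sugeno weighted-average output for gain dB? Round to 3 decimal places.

R1 (z=4.0): high=0.36, nominal=0.79; AND[min(a, b)] → w = 0.36
R2 (z=-20.6): ¬nominal=1−0.79=0.21, high=0.36; AND[min(a, b)] → w = 0.21
R3 (z=2.0): loud=0.50, high=0.36; AND[min(a, b)] → w = 0.36
Weighted average = (0.36·4.0 + 0.21·-20.6 + 0.36·2.0) / (0.36 + 0.21 + 0.36)
  = -2.1660 / 0.9300 = -2.329

-2.329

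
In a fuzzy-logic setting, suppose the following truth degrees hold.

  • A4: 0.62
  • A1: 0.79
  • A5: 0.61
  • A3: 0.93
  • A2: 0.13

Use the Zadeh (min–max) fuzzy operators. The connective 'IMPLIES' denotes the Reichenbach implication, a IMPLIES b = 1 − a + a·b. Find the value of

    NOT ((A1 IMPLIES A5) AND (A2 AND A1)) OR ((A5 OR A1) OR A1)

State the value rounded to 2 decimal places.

A1 IMPLIES A5  [Reichenbach: 1 − a + a·b] with a=0.79, b=0.61 → 0.69
A2 AND A1 = min(a, b) on (0.13, 0.79) = 0.13
(A1 IMPLIES A5) AND (A2 AND A1) = min(a, b) on (0.69, 0.13) = 0.13
NOT ((A1 IMPLIES A5) AND (A2 AND A1)) = 1 − 0.13 = 0.87
A5 OR A1 = max(a, b) on (0.61, 0.79) = 0.79
(A5 OR A1) OR A1 = max(a, b) on (0.79, 0.79) = 0.79
NOT ((A1 IMPLIES A5) AND (A2 AND A1)) OR ((A5 OR A1) OR A1) = max(a, b) on (0.87, 0.79) = 0.87

0.87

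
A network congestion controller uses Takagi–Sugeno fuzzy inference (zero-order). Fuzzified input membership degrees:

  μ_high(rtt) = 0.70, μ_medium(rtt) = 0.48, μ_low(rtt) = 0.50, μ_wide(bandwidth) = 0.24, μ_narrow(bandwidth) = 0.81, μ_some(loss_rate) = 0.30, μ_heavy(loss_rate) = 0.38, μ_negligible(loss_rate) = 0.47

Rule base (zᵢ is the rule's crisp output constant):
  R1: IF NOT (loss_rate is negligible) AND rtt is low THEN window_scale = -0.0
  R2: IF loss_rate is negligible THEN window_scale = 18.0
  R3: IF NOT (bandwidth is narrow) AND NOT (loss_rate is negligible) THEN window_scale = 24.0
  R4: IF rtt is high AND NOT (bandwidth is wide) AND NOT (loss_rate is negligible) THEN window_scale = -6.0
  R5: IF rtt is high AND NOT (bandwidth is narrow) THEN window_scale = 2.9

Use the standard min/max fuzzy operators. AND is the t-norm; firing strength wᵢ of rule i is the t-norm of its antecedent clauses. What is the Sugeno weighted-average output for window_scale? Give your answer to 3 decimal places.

R1 (z=-0.0): ¬negligible=1−0.47=0.53, low=0.50; AND[min(a, b)] → w = 0.50
R2 (z=18.0): negligible=0.47 → w = 0.47
R3 (z=24.0): ¬narrow=1−0.81=0.19, ¬negligible=1−0.47=0.53; AND[min(a, b)] → w = 0.19
R4 (z=-6.0): high=0.70, ¬wide=1−0.24=0.76, ¬negligible=1−0.47=0.53; AND[min(a, b)] → w = 0.53
R5 (z=2.9): high=0.70, ¬narrow=1−0.81=0.19; AND[min(a, b)] → w = 0.19
Weighted average = (0.50·-0.0 + 0.47·18.0 + 0.19·24.0 + 0.53·-6.0 + 0.19·2.9) / (0.50 + 0.47 + 0.19 + 0.53 + 0.19)
  = 10.3910 / 1.8800 = 5.527

5.527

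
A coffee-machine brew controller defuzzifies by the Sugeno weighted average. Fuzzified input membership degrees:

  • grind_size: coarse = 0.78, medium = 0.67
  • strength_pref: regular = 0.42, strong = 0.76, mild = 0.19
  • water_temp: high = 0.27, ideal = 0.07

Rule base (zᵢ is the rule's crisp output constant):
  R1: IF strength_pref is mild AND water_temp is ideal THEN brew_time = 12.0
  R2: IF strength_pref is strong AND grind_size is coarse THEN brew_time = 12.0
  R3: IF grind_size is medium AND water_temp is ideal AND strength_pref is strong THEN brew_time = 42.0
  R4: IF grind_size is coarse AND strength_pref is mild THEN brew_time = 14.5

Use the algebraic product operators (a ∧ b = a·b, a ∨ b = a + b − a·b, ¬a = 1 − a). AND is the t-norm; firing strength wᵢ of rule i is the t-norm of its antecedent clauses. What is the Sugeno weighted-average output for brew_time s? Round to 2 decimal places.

R1 (z=12.0): mild=0.19, ideal=0.07; AND[a·b] → w = 0.0133
R2 (z=12.0): strong=0.76, coarse=0.78; AND[a·b] → w = 0.5928
R3 (z=42.0): medium=0.67, ideal=0.07, strong=0.76; AND[a·b] → w = 0.0356
R4 (z=14.5): coarse=0.78, mild=0.19; AND[a·b] → w = 0.1482
Weighted average = (0.0133·12.0 + 0.5928·12.0 + 0.0356·42.0 + 0.1482·14.5) / (0.0133 + 0.5928 + 0.0356 + 0.1482)
  = 10.9191 / 0.7899 = 13.82

13.82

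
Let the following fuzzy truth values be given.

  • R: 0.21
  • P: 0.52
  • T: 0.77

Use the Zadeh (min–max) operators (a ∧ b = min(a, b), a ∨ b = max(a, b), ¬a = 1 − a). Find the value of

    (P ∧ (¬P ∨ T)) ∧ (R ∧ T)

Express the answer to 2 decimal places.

0.21

¬P = 1 − 0.52 = 0.48
¬P ∨ T = max(a, b) on (0.48, 0.77) = 0.77
P ∧ (¬P ∨ T) = min(a, b) on (0.52, 0.77) = 0.52
R ∧ T = min(a, b) on (0.21, 0.77) = 0.21
(P ∧ (¬P ∨ T)) ∧ (R ∧ T) = min(a, b) on (0.52, 0.21) = 0.21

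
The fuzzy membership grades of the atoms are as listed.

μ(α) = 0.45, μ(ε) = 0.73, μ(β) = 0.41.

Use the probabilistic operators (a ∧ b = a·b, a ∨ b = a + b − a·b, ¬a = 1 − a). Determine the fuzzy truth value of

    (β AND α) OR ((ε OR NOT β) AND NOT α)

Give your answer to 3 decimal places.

β AND α = a·b on (0.4100, 0.4500) = 0.1845
NOT β = 1 − 0.4100 = 0.5900
ε OR NOT β = a + b − a·b on (0.7300, 0.5900) = 0.8893
NOT α = 1 − 0.4500 = 0.5500
(ε OR NOT β) AND NOT α = a·b on (0.8893, 0.5500) = 0.4891
(β AND α) OR ((ε OR NOT β) AND NOT α) = a + b − a·b on (0.1845, 0.4891) = 0.5834

0.583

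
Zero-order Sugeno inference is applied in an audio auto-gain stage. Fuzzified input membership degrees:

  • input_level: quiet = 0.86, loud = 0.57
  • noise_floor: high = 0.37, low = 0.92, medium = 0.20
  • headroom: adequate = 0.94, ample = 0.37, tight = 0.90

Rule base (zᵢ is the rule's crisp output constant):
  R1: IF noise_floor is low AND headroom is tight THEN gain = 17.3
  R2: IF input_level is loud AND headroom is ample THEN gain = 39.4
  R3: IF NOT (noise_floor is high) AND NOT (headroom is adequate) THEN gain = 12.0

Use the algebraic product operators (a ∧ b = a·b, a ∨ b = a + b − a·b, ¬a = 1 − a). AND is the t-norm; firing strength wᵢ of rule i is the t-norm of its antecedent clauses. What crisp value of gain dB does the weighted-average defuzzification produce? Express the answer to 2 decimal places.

21.44

R1 (z=17.3): low=0.92, tight=0.90; AND[a·b] → w = 0.8280
R2 (z=39.4): loud=0.57, ample=0.37; AND[a·b] → w = 0.2109
R3 (z=12.0): ¬high=1−0.37=0.63, ¬adequate=1−0.94=0.06; AND[a·b] → w = 0.0378
Weighted average = (0.8280·17.3 + 0.2109·39.4 + 0.0378·12.0) / (0.8280 + 0.2109 + 0.0378)
  = 23.0875 / 1.0767 = 21.44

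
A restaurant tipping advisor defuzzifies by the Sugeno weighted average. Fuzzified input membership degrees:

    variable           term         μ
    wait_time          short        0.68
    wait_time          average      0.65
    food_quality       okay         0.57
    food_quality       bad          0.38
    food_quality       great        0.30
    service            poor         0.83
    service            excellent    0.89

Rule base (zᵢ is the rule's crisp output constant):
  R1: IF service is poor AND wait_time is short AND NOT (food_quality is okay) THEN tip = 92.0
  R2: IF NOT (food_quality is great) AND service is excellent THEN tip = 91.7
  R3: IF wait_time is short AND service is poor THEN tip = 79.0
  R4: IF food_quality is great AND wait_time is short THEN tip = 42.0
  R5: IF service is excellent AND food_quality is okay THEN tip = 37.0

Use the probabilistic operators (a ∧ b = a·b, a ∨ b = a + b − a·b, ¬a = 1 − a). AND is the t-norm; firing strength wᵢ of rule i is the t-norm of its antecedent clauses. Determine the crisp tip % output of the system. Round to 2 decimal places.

70.69

R1 (z=92.0): poor=0.83, short=0.68, ¬okay=1−0.57=0.43; AND[a·b] → w = 0.2427
R2 (z=91.7): ¬great=1−0.30=0.70, excellent=0.89; AND[a·b] → w = 0.6230
R3 (z=79.0): short=0.68, poor=0.83; AND[a·b] → w = 0.5644
R4 (z=42.0): great=0.30, short=0.68; AND[a·b] → w = 0.2040
R5 (z=37.0): excellent=0.89, okay=0.57; AND[a·b] → w = 0.5073
Weighted average = (0.2427·92.0 + 0.6230·91.7 + 0.5644·79.0 + 0.2040·42.0 + 0.5073·37.0) / (0.2427 + 0.6230 + 0.5644 + 0.2040 + 0.5073)
  = 151.3825 / 2.1414 = 70.69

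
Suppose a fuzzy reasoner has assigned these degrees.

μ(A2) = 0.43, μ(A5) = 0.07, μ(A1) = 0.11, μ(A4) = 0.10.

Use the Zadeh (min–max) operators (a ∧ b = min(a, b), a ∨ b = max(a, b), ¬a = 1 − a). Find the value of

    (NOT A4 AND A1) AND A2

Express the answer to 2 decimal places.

0.11

NOT A4 = 1 − 0.10 = 0.90
NOT A4 AND A1 = min(a, b) on (0.90, 0.11) = 0.11
(NOT A4 AND A1) AND A2 = min(a, b) on (0.11, 0.43) = 0.11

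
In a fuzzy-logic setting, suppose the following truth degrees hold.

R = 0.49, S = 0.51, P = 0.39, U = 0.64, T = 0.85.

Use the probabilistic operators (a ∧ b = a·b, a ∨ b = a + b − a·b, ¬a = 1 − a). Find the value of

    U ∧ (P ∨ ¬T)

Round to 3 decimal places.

0.308

¬T = 1 − 0.8500 = 0.1500
P ∨ ¬T = a + b − a·b on (0.3900, 0.1500) = 0.4815
U ∧ (P ∨ ¬T) = a·b on (0.6400, 0.4815) = 0.3082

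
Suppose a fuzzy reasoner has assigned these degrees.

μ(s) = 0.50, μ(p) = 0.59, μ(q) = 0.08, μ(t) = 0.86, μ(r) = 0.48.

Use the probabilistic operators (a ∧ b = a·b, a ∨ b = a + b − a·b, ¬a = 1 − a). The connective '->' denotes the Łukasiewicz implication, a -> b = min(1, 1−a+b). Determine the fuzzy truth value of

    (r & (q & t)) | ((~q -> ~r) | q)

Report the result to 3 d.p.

0.644

q & t = a·b on (0.0800, 0.8600) = 0.0688
r & (q & t) = a·b on (0.4800, 0.0688) = 0.0330
~q = 1 − 0.0800 = 0.9200
~r = 1 − 0.4800 = 0.5200
~q -> ~r  [Łukasiewicz: min(1, 1−a+b)] with a=0.9200, b=0.5200 → 0.6000
(~q -> ~r) | q = a + b − a·b on (0.6000, 0.0800) = 0.6320
(r & (q & t)) | ((~q -> ~r) | q) = a + b − a·b on (0.0330, 0.6320) = 0.6442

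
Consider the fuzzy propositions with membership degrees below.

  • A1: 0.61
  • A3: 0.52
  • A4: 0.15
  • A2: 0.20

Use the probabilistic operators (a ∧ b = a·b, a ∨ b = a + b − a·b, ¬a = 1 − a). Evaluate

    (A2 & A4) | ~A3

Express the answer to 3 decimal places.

0.496

A2 & A4 = a·b on (0.2000, 0.1500) = 0.0300
~A3 = 1 − 0.5200 = 0.4800
(A2 & A4) | ~A3 = a + b − a·b on (0.0300, 0.4800) = 0.4956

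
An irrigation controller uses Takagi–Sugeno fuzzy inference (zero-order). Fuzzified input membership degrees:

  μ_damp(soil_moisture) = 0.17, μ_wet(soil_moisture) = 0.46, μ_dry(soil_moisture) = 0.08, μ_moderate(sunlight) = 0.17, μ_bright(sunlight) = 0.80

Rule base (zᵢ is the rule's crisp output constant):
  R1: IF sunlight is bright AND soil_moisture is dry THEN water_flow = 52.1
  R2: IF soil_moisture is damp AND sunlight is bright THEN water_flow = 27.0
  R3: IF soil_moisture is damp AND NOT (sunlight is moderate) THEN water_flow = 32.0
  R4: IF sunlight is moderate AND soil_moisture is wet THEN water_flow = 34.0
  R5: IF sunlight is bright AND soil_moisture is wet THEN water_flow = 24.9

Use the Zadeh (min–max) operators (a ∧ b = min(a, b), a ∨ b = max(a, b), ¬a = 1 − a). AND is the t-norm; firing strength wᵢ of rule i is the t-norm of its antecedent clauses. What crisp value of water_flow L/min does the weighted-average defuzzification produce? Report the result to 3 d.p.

R1 (z=52.1): bright=0.80, dry=0.08; AND[min(a, b)] → w = 0.08
R2 (z=27.0): damp=0.17, bright=0.80; AND[min(a, b)] → w = 0.17
R3 (z=32.0): damp=0.17, ¬moderate=1−0.17=0.83; AND[min(a, b)] → w = 0.17
R4 (z=34.0): moderate=0.17, wet=0.46; AND[min(a, b)] → w = 0.17
R5 (z=24.9): bright=0.80, wet=0.46; AND[min(a, b)] → w = 0.46
Weighted average = (0.08·52.1 + 0.17·27.0 + 0.17·32.0 + 0.17·34.0 + 0.46·24.9) / (0.08 + 0.17 + 0.17 + 0.17 + 0.46)
  = 31.4320 / 1.0500 = 29.935

29.935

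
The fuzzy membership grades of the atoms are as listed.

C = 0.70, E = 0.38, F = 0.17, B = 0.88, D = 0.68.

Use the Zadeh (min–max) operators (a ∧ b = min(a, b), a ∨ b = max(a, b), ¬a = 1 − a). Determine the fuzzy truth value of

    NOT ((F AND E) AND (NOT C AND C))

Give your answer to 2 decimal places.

F AND E = min(a, b) on (0.17, 0.38) = 0.17
NOT C = 1 − 0.70 = 0.30
NOT C AND C = min(a, b) on (0.30, 0.70) = 0.30
(F AND E) AND (NOT C AND C) = min(a, b) on (0.17, 0.30) = 0.17
NOT ((F AND E) AND (NOT C AND C)) = 1 − 0.17 = 0.83

0.83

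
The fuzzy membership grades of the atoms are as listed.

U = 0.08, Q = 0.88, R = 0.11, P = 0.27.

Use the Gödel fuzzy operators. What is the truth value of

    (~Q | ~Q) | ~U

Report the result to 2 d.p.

~Q = 1 − 0.88 = 0.12
~Q = 1 − 0.88 = 0.12
~Q | ~Q = max(a, b) on (0.12, 0.12) = 0.12
~U = 1 − 0.08 = 0.92
(~Q | ~Q) | ~U = max(a, b) on (0.12, 0.92) = 0.92

0.92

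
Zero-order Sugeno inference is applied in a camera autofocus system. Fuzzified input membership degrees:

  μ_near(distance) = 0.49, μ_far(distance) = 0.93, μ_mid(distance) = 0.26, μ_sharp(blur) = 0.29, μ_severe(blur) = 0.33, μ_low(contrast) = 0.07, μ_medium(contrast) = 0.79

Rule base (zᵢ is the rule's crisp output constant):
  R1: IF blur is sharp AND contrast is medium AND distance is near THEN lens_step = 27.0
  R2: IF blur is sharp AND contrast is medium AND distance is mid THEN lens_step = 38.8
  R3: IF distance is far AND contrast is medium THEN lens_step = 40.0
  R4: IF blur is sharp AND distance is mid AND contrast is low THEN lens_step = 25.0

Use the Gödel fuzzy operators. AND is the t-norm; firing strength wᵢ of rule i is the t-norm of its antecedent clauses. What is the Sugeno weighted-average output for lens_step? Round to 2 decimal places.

R1 (z=27.0): sharp=0.29, medium=0.79, near=0.49; AND[min(a, b)] → w = 0.29
R2 (z=38.8): sharp=0.29, medium=0.79, mid=0.26; AND[min(a, b)] → w = 0.26
R3 (z=40.0): far=0.93, medium=0.79; AND[min(a, b)] → w = 0.79
R4 (z=25.0): sharp=0.29, mid=0.26, low=0.07; AND[min(a, b)] → w = 0.07
Weighted average = (0.29·27.0 + 0.26·38.8 + 0.79·40.0 + 0.07·25.0) / (0.29 + 0.26 + 0.79 + 0.07)
  = 51.2680 / 1.4100 = 36.36

36.36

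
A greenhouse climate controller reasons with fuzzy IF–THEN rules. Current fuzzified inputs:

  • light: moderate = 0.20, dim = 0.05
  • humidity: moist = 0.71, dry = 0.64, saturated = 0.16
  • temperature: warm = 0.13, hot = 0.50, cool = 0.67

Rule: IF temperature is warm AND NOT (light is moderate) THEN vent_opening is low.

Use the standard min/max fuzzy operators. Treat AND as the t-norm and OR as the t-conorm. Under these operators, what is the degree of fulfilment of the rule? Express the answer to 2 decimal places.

0.13

firing strength: warm=0.13, ¬moderate=1−0.20=0.80; AND[min(a, b)] → w = 0.13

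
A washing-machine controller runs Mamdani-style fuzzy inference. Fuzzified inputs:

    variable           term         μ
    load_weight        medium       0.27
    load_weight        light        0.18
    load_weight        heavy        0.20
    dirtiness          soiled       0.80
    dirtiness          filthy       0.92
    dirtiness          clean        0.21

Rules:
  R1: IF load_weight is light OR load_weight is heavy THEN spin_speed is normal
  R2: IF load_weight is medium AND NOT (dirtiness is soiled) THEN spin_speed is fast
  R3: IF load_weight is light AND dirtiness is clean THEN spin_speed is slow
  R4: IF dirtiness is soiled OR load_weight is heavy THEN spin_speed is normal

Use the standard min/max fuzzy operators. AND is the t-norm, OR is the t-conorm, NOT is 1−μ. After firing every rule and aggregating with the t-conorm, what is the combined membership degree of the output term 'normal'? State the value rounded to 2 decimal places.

R1: light=0.18, heavy=0.20; OR[max(a, b)] → w = 0.20
R2: medium=0.27, ¬soiled=1−0.80=0.20; AND[min(a, b)] → w = 0.20
R3: light=0.18, clean=0.21; AND[min(a, b)] → w = 0.18
R4: soiled=0.80, heavy=0.20; OR[max(a, b)] → w = 0.80
Rules with consequent 'normal': {R1, R4} → strengths 0.20, 0.80
Aggregate via t-conorm [max(a, b)]: 0.80

0.80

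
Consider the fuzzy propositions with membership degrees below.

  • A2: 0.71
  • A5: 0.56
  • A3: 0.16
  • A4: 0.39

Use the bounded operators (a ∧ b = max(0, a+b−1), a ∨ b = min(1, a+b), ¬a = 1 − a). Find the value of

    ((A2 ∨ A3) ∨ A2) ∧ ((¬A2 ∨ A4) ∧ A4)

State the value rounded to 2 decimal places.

0.07

A2 ∨ A3 = min(1, a+b) on (0.71, 0.16) = 0.87
(A2 ∨ A3) ∨ A2 = min(1, a+b) on (0.87, 0.71) = 1.00
¬A2 = 1 − 0.71 = 0.29
¬A2 ∨ A4 = min(1, a+b) on (0.29, 0.39) = 0.68
(¬A2 ∨ A4) ∧ A4 = max(0, a+b−1) on (0.68, 0.39) = 0.07
((A2 ∨ A3) ∨ A2) ∧ ((¬A2 ∨ A4) ∧ A4) = max(0, a+b−1) on (1.00, 0.07) = 0.07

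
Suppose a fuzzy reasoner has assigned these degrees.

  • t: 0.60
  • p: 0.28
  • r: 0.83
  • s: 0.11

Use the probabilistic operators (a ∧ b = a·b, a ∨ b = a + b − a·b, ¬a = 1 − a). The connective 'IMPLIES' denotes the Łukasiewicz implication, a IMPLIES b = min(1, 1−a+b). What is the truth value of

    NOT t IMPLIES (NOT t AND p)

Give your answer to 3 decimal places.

NOT t = 1 − 0.6000 = 0.4000
NOT t = 1 − 0.6000 = 0.4000
NOT t AND p = a·b on (0.4000, 0.2800) = 0.1120
NOT t IMPLIES (NOT t AND p)  [Łukasiewicz: min(1, 1−a+b)] with a=0.4000, b=0.1120 → 0.7120

0.712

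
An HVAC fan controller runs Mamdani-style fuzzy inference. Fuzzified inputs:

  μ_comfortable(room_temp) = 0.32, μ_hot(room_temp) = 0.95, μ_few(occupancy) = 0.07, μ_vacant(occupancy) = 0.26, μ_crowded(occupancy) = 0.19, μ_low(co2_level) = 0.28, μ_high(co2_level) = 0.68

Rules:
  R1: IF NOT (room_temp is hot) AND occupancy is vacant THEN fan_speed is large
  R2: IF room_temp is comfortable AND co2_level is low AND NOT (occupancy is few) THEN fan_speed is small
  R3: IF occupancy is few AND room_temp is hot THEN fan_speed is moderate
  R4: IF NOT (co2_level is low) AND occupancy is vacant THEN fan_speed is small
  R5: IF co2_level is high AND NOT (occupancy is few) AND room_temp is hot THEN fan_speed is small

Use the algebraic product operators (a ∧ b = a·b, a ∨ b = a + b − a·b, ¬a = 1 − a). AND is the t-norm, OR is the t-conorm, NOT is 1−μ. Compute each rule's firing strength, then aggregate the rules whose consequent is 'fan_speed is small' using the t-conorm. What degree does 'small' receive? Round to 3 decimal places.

0.703

R1: ¬hot=1−0.95=0.05, vacant=0.26; AND[a·b] → w = 0.0130
R2: comfortable=0.32, low=0.28, ¬few=1−0.07=0.93; AND[a·b] → w = 0.0833
R3: few=0.07, hot=0.95; AND[a·b] → w = 0.0665
R4: ¬low=1−0.28=0.72, vacant=0.26; AND[a·b] → w = 0.1872
R5: high=0.68, ¬few=1−0.07=0.93, hot=0.95; AND[a·b] → w = 0.6008
Rules with consequent 'small': {R2, R4, R5} → strengths 0.0833, 0.1872, 0.6008
Aggregate via t-conorm [a + b − a·b]: 0.7026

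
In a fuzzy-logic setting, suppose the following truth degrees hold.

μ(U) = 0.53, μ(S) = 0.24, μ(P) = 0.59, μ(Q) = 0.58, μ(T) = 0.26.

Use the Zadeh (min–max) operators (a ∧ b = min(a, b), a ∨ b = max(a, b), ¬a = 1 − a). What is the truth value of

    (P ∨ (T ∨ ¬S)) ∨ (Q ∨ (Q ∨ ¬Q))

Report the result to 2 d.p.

¬S = 1 − 0.24 = 0.76
T ∨ ¬S = max(a, b) on (0.26, 0.76) = 0.76
P ∨ (T ∨ ¬S) = max(a, b) on (0.59, 0.76) = 0.76
¬Q = 1 − 0.58 = 0.42
Q ∨ ¬Q = max(a, b) on (0.58, 0.42) = 0.58
Q ∨ (Q ∨ ¬Q) = max(a, b) on (0.58, 0.58) = 0.58
(P ∨ (T ∨ ¬S)) ∨ (Q ∨ (Q ∨ ¬Q)) = max(a, b) on (0.76, 0.58) = 0.76

0.76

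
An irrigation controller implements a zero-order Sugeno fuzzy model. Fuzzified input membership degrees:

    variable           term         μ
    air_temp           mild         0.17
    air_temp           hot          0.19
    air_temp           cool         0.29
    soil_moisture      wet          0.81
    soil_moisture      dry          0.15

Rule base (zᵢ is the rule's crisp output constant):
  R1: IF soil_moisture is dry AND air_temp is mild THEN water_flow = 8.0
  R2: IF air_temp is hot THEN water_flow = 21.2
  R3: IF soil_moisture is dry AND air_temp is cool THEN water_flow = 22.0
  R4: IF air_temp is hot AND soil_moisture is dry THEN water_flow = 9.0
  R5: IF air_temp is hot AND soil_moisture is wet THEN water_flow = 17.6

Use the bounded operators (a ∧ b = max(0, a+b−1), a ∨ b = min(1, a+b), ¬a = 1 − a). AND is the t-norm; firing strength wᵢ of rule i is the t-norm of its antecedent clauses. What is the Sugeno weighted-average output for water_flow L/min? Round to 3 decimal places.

21.200

R1 (z=8.0): dry=0.15, mild=0.17; AND[max(0, a+b−1)] → w = 0.00
R2 (z=21.2): hot=0.19 → w = 0.19
R3 (z=22.0): dry=0.15, cool=0.29; AND[max(0, a+b−1)] → w = 0.00
R4 (z=9.0): hot=0.19, dry=0.15; AND[max(0, a+b−1)] → w = 0.00
R5 (z=17.6): hot=0.19, wet=0.81; AND[max(0, a+b−1)] → w = 0.00
Weighted average = (0.00·8.0 + 0.19·21.2 + 0.00·22.0 + 0.00·9.0 + 0.00·17.6) / (0.00 + 0.19 + 0.00 + 0.00 + 0.00)
  = 4.0280 / 0.1900 = 21.200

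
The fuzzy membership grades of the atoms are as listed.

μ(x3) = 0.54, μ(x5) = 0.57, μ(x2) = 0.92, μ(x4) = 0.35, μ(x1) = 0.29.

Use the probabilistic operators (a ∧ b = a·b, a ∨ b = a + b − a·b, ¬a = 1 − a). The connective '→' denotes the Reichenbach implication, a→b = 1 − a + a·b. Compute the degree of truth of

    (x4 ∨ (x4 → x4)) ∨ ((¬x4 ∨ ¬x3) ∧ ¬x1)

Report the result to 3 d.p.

0.937

x4 → x4  [Reichenbach: 1 − a + a·b] with a=0.3500, b=0.3500 → 0.7725
x4 ∨ (x4 → x4) = a + b − a·b on (0.3500, 0.7725) = 0.8521
¬x4 = 1 − 0.3500 = 0.6500
¬x3 = 1 − 0.5400 = 0.4600
¬x4 ∨ ¬x3 = a + b − a·b on (0.6500, 0.4600) = 0.8110
¬x1 = 1 − 0.2900 = 0.7100
(¬x4 ∨ ¬x3) ∧ ¬x1 = a·b on (0.8110, 0.7100) = 0.5758
(x4 ∨ (x4 → x4)) ∨ ((¬x4 ∨ ¬x3) ∧ ¬x1) = a + b − a·b on (0.8521, 0.5758) = 0.9373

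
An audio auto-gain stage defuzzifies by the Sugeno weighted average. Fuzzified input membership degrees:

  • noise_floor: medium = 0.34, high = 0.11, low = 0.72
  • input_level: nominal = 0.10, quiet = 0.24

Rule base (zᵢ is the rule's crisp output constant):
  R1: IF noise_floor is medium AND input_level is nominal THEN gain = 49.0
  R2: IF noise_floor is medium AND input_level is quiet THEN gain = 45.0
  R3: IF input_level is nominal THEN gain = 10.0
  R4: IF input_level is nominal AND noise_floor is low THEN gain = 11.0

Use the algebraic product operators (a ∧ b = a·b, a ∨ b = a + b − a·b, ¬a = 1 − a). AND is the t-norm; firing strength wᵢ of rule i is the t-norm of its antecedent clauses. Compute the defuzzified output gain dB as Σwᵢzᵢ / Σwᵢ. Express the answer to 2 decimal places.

R1 (z=49.0): medium=0.34, nominal=0.10; AND[a·b] → w = 0.0340
R2 (z=45.0): medium=0.34, quiet=0.24; AND[a·b] → w = 0.0816
R3 (z=10.0): nominal=0.10 → w = 0.1000
R4 (z=11.0): nominal=0.10, low=0.72; AND[a·b] → w = 0.0720
Weighted average = (0.0340·49.0 + 0.0816·45.0 + 0.1000·10.0 + 0.0720·11.0) / (0.0340 + 0.0816 + 0.1000 + 0.0720)
  = 7.1300 / 0.2876 = 24.79

24.79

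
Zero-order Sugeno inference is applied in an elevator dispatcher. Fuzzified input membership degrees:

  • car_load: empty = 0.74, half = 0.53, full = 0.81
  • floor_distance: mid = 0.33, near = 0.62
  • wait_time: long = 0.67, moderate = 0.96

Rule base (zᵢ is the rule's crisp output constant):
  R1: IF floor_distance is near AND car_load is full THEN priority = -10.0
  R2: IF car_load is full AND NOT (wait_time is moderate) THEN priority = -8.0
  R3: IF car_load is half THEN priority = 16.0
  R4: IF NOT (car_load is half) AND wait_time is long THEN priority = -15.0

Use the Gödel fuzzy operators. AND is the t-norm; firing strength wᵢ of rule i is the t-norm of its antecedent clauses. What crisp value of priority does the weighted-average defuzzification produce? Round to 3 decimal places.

R1 (z=-10.0): near=0.62, full=0.81; AND[min(a, b)] → w = 0.62
R2 (z=-8.0): full=0.81, ¬moderate=1−0.96=0.04; AND[min(a, b)] → w = 0.04
R3 (z=16.0): half=0.53 → w = 0.53
R4 (z=-15.0): ¬half=1−0.53=0.47, long=0.67; AND[min(a, b)] → w = 0.47
Weighted average = (0.62·-10.0 + 0.04·-8.0 + 0.53·16.0 + 0.47·-15.0) / (0.62 + 0.04 + 0.53 + 0.47)
  = -5.0900 / 1.6600 = -3.066

-3.066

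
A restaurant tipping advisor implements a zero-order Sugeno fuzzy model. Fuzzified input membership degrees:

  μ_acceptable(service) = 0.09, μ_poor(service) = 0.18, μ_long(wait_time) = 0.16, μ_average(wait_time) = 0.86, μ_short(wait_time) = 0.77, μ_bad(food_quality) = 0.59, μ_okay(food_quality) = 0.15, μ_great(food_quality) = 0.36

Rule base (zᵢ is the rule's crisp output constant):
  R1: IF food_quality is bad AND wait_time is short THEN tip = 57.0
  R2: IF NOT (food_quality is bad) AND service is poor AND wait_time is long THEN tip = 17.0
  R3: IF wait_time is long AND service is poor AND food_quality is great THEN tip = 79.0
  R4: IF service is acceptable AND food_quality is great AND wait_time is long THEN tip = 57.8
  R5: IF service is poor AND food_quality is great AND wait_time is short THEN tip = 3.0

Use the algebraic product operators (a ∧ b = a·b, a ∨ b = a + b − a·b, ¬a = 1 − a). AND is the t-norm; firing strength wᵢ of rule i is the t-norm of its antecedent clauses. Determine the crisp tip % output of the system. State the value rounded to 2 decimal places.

51.48

R1 (z=57.0): bad=0.59, short=0.77; AND[a·b] → w = 0.4543
R2 (z=17.0): ¬bad=1−0.59=0.41, poor=0.18, long=0.16; AND[a·b] → w = 0.0118
R3 (z=79.0): long=0.16, poor=0.18, great=0.36; AND[a·b] → w = 0.0104
R4 (z=57.8): acceptable=0.09, great=0.36, long=0.16; AND[a·b] → w = 0.0052
R5 (z=3.0): poor=0.18, great=0.36, short=0.77; AND[a·b] → w = 0.0499
Weighted average = (0.4543·57.0 + 0.0118·17.0 + 0.0104·79.0 + 0.0052·57.8 + 0.0499·3.0) / (0.4543 + 0.0118 + 0.0104 + 0.0052 + 0.0499)
  = 27.3642 / 0.5316 = 51.48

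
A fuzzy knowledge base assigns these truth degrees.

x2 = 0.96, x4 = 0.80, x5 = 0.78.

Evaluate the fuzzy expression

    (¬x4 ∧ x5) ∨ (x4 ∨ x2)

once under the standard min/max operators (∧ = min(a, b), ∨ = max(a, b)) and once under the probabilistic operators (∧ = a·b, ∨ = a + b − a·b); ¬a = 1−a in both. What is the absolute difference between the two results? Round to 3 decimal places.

Under standard min/max:
  ¬x4 = 1 − 0.80 = 0.20
  ¬x4 ∧ x5 = min(a, b) on (0.20, 0.78) = 0.20
  x4 ∨ x2 = max(a, b) on (0.80, 0.96) = 0.96
  (¬x4 ∧ x5) ∨ (x4 ∨ x2) = max(a, b) on (0.20, 0.96) = 0.96
  → value = 0.9600
Under probabilistic:
  ¬x4 = 1 − 0.8000 = 0.2000
  ¬x4 ∧ x5 = a·b on (0.2000, 0.7800) = 0.1560
  x4 ∨ x2 = a + b − a·b on (0.8000, 0.9600) = 0.9920
  (¬x4 ∧ x5) ∨ (x4 ∨ x2) = a + b − a·b on (0.1560, 0.9920) = 0.9932
  → value = 0.9932
|0.9600 − 0.9932| = 0.033

0.033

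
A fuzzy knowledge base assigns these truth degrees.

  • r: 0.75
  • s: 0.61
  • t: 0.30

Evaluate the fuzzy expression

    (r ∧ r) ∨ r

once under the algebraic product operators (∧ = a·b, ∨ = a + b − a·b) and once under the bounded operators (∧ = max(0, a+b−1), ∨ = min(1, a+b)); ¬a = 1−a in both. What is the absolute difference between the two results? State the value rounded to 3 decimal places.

0.109

Under algebraic product:
  r ∧ r = a·b on (0.7500, 0.7500) = 0.5625
  (r ∧ r) ∨ r = a + b − a·b on (0.5625, 0.7500) = 0.8906
  → value = 0.8906
Under bounded:
  r ∧ r = max(0, a+b−1) on (0.75, 0.75) = 0.50
  (r ∧ r) ∨ r = min(1, a+b) on (0.50, 0.75) = 1.00
  → value = 1.0000
|0.8906 − 1.0000| = 0.109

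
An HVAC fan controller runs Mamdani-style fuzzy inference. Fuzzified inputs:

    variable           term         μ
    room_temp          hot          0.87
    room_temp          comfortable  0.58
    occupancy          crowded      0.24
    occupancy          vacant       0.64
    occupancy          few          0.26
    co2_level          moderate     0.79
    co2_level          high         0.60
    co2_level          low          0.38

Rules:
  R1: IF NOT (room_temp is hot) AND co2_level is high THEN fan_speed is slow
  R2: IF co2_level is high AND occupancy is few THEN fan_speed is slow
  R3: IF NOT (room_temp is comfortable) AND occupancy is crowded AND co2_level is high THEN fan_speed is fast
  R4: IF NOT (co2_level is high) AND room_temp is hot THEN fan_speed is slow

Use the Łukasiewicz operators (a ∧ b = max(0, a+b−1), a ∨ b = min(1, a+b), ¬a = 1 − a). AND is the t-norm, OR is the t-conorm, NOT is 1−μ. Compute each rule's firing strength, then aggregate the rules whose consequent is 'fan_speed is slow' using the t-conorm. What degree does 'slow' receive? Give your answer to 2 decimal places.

R1: ¬hot=1−0.87=0.13, high=0.60; AND[max(0, a+b−1)] → w = 0.00
R2: high=0.60, few=0.26; AND[max(0, a+b−1)] → w = 0.00
R3: ¬comfortable=1−0.58=0.42, crowded=0.24, high=0.60; AND[max(0, a+b−1)] → w = 0.00
R4: ¬high=1−0.60=0.40, hot=0.87; AND[max(0, a+b−1)] → w = 0.27
Rules with consequent 'slow': {R1, R2, R4} → strengths 0.00, 0.00, 0.27
Aggregate via t-conorm [min(1, a+b)]: 0.27

0.27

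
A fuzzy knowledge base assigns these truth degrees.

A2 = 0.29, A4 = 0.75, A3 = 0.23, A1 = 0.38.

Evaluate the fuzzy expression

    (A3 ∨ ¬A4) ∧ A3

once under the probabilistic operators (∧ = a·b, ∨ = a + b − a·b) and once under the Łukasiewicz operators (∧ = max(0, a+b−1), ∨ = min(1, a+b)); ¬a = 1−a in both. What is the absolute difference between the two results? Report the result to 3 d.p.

Under probabilistic:
  ¬A4 = 1 − 0.7500 = 0.2500
  A3 ∨ ¬A4 = a + b − a·b on (0.2300, 0.2500) = 0.4225
  (A3 ∨ ¬A4) ∧ A3 = a·b on (0.4225, 0.2300) = 0.0972
  → value = 0.0972
Under Łukasiewicz:
  ¬A4 = 1 − 0.75 = 0.25
  A3 ∨ ¬A4 = min(1, a+b) on (0.23, 0.25) = 0.48
  (A3 ∨ ¬A4) ∧ A3 = max(0, a+b−1) on (0.48, 0.23) = 0.00
  → value = 0.0000
|0.0972 − 0.0000| = 0.097

0.097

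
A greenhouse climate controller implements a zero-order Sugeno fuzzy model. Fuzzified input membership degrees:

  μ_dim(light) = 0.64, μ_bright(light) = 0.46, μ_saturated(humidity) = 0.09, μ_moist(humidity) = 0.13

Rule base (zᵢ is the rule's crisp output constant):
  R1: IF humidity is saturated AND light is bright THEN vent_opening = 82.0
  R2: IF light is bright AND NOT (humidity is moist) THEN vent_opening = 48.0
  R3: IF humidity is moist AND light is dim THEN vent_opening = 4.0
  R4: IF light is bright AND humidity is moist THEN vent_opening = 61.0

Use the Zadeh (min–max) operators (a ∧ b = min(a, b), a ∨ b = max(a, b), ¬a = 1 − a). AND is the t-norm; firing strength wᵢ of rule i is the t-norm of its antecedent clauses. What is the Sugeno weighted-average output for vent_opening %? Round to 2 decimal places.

R1 (z=82.0): saturated=0.09, bright=0.46; AND[min(a, b)] → w = 0.09
R2 (z=48.0): bright=0.46, ¬moist=1−0.13=0.87; AND[min(a, b)] → w = 0.46
R3 (z=4.0): moist=0.13, dim=0.64; AND[min(a, b)] → w = 0.13
R4 (z=61.0): bright=0.46, moist=0.13; AND[min(a, b)] → w = 0.13
Weighted average = (0.09·82.0 + 0.46·48.0 + 0.13·4.0 + 0.13·61.0) / (0.09 + 0.46 + 0.13 + 0.13)
  = 37.9100 / 0.8100 = 46.80

46.80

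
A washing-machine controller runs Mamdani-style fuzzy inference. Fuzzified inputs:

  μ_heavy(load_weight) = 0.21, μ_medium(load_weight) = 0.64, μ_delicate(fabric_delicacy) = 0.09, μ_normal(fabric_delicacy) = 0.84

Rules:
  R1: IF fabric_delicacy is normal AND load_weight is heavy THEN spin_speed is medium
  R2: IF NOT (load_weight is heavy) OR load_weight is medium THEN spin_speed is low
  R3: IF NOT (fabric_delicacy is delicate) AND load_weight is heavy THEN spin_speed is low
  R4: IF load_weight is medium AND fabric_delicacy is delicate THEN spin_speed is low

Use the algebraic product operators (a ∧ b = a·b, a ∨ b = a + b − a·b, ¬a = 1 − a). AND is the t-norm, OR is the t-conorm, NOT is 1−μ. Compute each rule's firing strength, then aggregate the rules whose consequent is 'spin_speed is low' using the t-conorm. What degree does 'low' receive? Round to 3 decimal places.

0.942

R1: normal=0.84, heavy=0.21; AND[a·b] → w = 0.1764
R2: ¬heavy=1−0.21=0.79, medium=0.64; OR[a + b − a·b] → w = 0.9244
R3: ¬delicate=1−0.09=0.91, heavy=0.21; AND[a·b] → w = 0.1911
R4: medium=0.64, delicate=0.09; AND[a·b] → w = 0.0576
Rules with consequent 'low': {R2, R3, R4} → strengths 0.9244, 0.1911, 0.0576
Aggregate via t-conorm [a + b − a·b]: 0.9424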